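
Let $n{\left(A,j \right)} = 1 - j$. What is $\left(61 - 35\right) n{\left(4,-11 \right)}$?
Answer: $312$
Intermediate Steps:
$\left(61 - 35\right) n{\left(4,-11 \right)} = \left(61 - 35\right) \left(1 - -11\right) = 26 \left(1 + 11\right) = 26 \cdot 12 = 312$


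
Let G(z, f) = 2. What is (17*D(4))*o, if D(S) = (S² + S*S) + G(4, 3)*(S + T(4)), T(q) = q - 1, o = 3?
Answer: 2346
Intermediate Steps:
T(q) = -1 + q
D(S) = 6 + 2*S + 2*S² (D(S) = (S² + S*S) + 2*(S + (-1 + 4)) = (S² + S²) + 2*(S + 3) = 2*S² + 2*(3 + S) = 2*S² + (6 + 2*S) = 6 + 2*S + 2*S²)
(17*D(4))*o = (17*(6 + 2*4 + 2*4²))*3 = (17*(6 + 8 + 2*16))*3 = (17*(6 + 8 + 32))*3 = (17*46)*3 = 782*3 = 2346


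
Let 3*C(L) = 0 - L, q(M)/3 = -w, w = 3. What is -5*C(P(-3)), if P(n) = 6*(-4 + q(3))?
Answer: -130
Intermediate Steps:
q(M) = -9 (q(M) = 3*(-1*3) = 3*(-3) = -9)
P(n) = -78 (P(n) = 6*(-4 - 9) = 6*(-13) = -78)
C(L) = -L/3 (C(L) = (0 - L)/3 = (-L)/3 = -L/3)
-5*C(P(-3)) = -(-5)*(-78)/3 = -5*26 = -130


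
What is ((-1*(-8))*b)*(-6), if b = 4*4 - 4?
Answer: -576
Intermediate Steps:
b = 12 (b = 16 - 4 = 12)
((-1*(-8))*b)*(-6) = (-1*(-8)*12)*(-6) = (8*12)*(-6) = 96*(-6) = -576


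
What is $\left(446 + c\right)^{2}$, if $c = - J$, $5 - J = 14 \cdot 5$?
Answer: $261121$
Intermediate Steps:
$J = -65$ ($J = 5 - 14 \cdot 5 = 5 - 70 = -65$)
$c = 65$ ($c = \left(-1\right) \left(-65\right) = 65$)
$\left(446 + c\right)^{2} = \left(446 + 65\right)^{2} = 511^{2} = 261121$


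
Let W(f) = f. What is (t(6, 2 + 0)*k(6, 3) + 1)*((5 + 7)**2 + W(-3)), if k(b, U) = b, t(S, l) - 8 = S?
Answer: 11985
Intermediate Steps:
t(S, l) = 8 + S
(t(6, 2 + 0)*k(6, 3) + 1)*((5 + 7)**2 + W(-3)) = ((8 + 6)*6 + 1)*((5 + 7)**2 - 3) = (14*6 + 1)*(12**2 - 3) = (84 + 1)*(144 - 3) = 85*141 = 11985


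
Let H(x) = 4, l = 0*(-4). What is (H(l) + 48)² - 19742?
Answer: -17038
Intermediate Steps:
l = 0
(H(l) + 48)² - 19742 = (4 + 48)² - 19742 = 52² - 19742 = 2704 - 19742 = -17038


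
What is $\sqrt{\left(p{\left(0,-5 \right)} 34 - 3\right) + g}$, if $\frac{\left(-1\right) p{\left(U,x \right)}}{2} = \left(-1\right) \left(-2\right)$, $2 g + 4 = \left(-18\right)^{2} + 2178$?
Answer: $\sqrt{1110} \approx 33.317$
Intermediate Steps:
$g = 1249$ ($g = -2 + \frac{\left(-18\right)^{2} + 2178}{2} = -2 + \frac{324 + 2178}{2} = -2 + \frac{1}{2} \cdot 2502 = -2 + 1251 = 1249$)
$p{\left(U,x \right)} = -4$ ($p{\left(U,x \right)} = - 2 \left(\left(-1\right) \left(-2\right)\right) = \left(-2\right) 2 = -4$)
$\sqrt{\left(p{\left(0,-5 \right)} 34 - 3\right) + g} = \sqrt{\left(\left(-4\right) 34 - 3\right) + 1249} = \sqrt{\left(-136 - 3\right) + 1249} = \sqrt{-139 + 1249} = \sqrt{1110}$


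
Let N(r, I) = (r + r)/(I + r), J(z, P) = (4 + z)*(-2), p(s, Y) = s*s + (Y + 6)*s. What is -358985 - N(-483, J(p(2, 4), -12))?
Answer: -27641983/77 ≈ -3.5899e+5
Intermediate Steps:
p(s, Y) = s**2 + s*(6 + Y) (p(s, Y) = s**2 + (6 + Y)*s = s**2 + s*(6 + Y))
J(z, P) = -8 - 2*z
N(r, I) = 2*r/(I + r) (N(r, I) = (2*r)/(I + r) = 2*r/(I + r))
-358985 - N(-483, J(p(2, 4), -12)) = -358985 - 2*(-483)/((-8 - 4*(6 + 4 + 2)) - 483) = -358985 - 2*(-483)/((-8 - 4*12) - 483) = -358985 - 2*(-483)/((-8 - 2*24) - 483) = -358985 - 2*(-483)/((-8 - 48) - 483) = -358985 - 2*(-483)/(-56 - 483) = -358985 - 2*(-483)/(-539) = -358985 - 2*(-483)*(-1)/539 = -358985 - 1*138/77 = -358985 - 138/77 = -27641983/77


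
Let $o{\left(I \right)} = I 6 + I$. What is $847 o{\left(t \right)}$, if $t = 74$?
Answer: $438746$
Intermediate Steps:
$o{\left(I \right)} = 7 I$ ($o{\left(I \right)} = 6 I + I = 7 I$)
$847 o{\left(t \right)} = 847 \cdot 7 \cdot 74 = 847 \cdot 518 = 438746$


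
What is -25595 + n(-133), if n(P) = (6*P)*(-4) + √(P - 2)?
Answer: -22403 + 3*I*√15 ≈ -22403.0 + 11.619*I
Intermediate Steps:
n(P) = √(-2 + P) - 24*P (n(P) = -24*P + √(-2 + P) = √(-2 + P) - 24*P)
-25595 + n(-133) = -25595 + (√(-2 - 133) - 24*(-133)) = -25595 + (√(-135) + 3192) = -25595 + (3*I*√15 + 3192) = -25595 + (3192 + 3*I*√15) = -22403 + 3*I*√15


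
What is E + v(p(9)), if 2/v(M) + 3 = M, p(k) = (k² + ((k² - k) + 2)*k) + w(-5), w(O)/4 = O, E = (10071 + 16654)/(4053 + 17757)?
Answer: 484813/394761 ≈ 1.2281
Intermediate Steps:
E = 5345/4362 (E = 26725/21810 = 26725*(1/21810) = 5345/4362 ≈ 1.2254)
w(O) = 4*O
p(k) = -20 + k² + k*(2 + k² - k) (p(k) = (k² + ((k² - k) + 2)*k) + 4*(-5) = (k² + (2 + k² - k)*k) - 20 = (k² + k*(2 + k² - k)) - 20 = -20 + k² + k*(2 + k² - k))
v(M) = 2/(-3 + M)
E + v(p(9)) = 5345/4362 + 2/(-3 + (-20 + 9³ + 2*9)) = 5345/4362 + 2/(-3 + (-20 + 729 + 18)) = 5345/4362 + 2/(-3 + 727) = 5345/4362 + 2/724 = 5345/4362 + 2*(1/724) = 5345/4362 + 1/362 = 484813/394761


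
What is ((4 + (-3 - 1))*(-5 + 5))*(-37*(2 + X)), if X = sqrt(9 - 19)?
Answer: 0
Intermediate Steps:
X = I*sqrt(10) (X = sqrt(-10) = I*sqrt(10) ≈ 3.1623*I)
((4 + (-3 - 1))*(-5 + 5))*(-37*(2 + X)) = ((4 + (-3 - 1))*(-5 + 5))*(-37*(2 + I*sqrt(10))) = ((4 - 4)*0)*(-74 - 37*I*sqrt(10)) = (0*0)*(-74 - 37*I*sqrt(10)) = 0*(-74 - 37*I*sqrt(10)) = 0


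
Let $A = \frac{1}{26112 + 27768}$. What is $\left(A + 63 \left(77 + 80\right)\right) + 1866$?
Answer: $\frac{633467161}{53880} \approx 11757.0$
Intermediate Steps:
$A = \frac{1}{53880} \approx 1.856 \cdot 10^{-5}$
$\left(A + 63 \left(77 + 80\right)\right) + 1866 = \left(\frac{1}{53880} + 63 \left(77 + 80\right)\right) + 1866 = \left(\frac{1}{53880} + 63 \cdot 157\right) + 1866 = \left(\frac{1}{53880} + 9891\right) + 1866 = \frac{532927081}{53880} + 1866 = \frac{633467161}{53880}$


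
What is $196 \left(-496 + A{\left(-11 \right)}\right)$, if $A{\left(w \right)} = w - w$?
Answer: $-97216$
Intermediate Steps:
$A{\left(w \right)} = 0$
$196 \left(-496 + A{\left(-11 \right)}\right) = 196 \left(-496 + 0\right) = 196 \left(-496\right) = -97216$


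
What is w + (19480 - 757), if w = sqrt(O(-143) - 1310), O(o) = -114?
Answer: 18723 + 4*I*sqrt(89) ≈ 18723.0 + 37.736*I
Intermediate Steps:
w = 4*I*sqrt(89) (w = sqrt(-114 - 1310) = sqrt(-1424) = 4*I*sqrt(89) ≈ 37.736*I)
w + (19480 - 757) = 4*I*sqrt(89) + (19480 - 757) = 4*I*sqrt(89) + 18723 = 18723 + 4*I*sqrt(89)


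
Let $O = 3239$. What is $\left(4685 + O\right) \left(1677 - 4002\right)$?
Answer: $-18423300$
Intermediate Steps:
$\left(4685 + O\right) \left(1677 - 4002\right) = \left(4685 + 3239\right) \left(1677 - 4002\right) = 7924 \left(-2325\right) = -18423300$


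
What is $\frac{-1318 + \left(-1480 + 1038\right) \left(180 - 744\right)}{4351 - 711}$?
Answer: $\frac{24797}{364} \approx 68.124$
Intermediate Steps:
$\frac{-1318 + \left(-1480 + 1038\right) \left(180 - 744\right)}{4351 - 711} = \frac{-1318 - -249288}{3640} = \left(-1318 + 249288\right) \frac{1}{3640} = 247970 \cdot \frac{1}{3640} = \frac{24797}{364}$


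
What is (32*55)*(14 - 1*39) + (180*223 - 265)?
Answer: -4125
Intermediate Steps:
(32*55)*(14 - 1*39) + (180*223 - 265) = 1760*(14 - 39) + (40140 - 265) = 1760*(-25) + 39875 = -44000 + 39875 = -4125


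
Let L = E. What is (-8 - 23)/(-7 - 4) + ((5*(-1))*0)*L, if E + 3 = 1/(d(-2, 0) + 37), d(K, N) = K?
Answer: 31/11 ≈ 2.8182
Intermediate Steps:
E = -104/35 (E = -3 + 1/(-2 + 37) = -3 + 1/35 = -104/35 ≈ -2.9714)
L = -104/35 ≈ -2.9714
(-8 - 23)/(-7 - 4) + ((5*(-1))*0)*L = (-8 - 23)/(-7 - 4) + ((5*(-1))*0)*(-104/35) = -31/(-11) - 5*0*(-104/35) = -31*(-1/11) + 0*(-104/35) = 31/11 + 0 = 31/11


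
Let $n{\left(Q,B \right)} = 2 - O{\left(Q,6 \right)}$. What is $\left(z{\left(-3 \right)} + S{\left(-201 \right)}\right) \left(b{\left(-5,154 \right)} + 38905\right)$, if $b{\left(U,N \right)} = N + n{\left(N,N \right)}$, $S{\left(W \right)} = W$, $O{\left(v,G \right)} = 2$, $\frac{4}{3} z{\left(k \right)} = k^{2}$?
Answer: $- \frac{30348843}{4} \approx -7.5872 \cdot 10^{6}$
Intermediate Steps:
$z{\left(k \right)} = \frac{3 k^{2}}{4}$
$n{\left(Q,B \right)} = 0$ ($n{\left(Q,B \right)} = 2 - 2 = 0$)
$b{\left(U,N \right)} = N$ ($b{\left(U,N \right)} = N + 0 = N$)
$\left(z{\left(-3 \right)} + S{\left(-201 \right)}\right) \left(b{\left(-5,154 \right)} + 38905\right) = \left(\frac{3 \left(-3\right)^{2}}{4} - 201\right) \left(154 + 38905\right) = \left(\frac{3}{4} \cdot 9 - 201\right) 39059 = \left(\frac{27}{4} - 201\right) 39059 = \left(- \frac{777}{4}\right) 39059 = - \frac{30348843}{4}$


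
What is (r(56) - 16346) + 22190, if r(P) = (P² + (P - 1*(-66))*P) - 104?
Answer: 15708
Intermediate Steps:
r(P) = -104 + P² + P*(66 + P) (r(P) = (P² + (P + 66)*P) - 104 = (P² + (66 + P)*P) - 104 = (P² + P*(66 + P)) - 104 = -104 + P² + P*(66 + P))
(r(56) - 16346) + 22190 = ((-104 + 2*56² + 66*56) - 16346) + 22190 = ((-104 + 2*3136 + 3696) - 16346) + 22190 = ((-104 + 6272 + 3696) - 16346) + 22190 = (9864 - 16346) + 22190 = -6482 + 22190 = 15708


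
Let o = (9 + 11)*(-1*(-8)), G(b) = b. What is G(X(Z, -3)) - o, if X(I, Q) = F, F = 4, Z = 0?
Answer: -156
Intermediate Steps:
X(I, Q) = 4
o = 160 (o = 20*8 = 160)
G(X(Z, -3)) - o = 4 - 1*160 = 4 - 160 = -156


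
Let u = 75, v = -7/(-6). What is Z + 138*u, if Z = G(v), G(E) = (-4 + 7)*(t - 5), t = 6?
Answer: 10353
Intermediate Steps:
v = 7/6 (v = -7*(-1/6) = 7/6 ≈ 1.1667)
G(E) = 3 (G(E) = (-4 + 7)*(6 - 5) = 3*1 = 3)
Z = 3
Z + 138*u = 3 + 138*75 = 3 + 10350 = 10353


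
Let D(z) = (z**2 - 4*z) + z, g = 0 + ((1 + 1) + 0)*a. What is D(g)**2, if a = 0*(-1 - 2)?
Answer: 0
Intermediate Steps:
a = 0 (a = 0*(-3) = 0)
g = 0 (g = 0 + ((1 + 1) + 0)*0 = 0 + (2 + 0)*0 = 0 + 2*0 = 0 + 0 = 0)
D(z) = z**2 - 3*z
D(g)**2 = (0*(-3 + 0))**2 = (0*(-3))**2 = 0**2 = 0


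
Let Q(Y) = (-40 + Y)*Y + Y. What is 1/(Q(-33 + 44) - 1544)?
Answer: -1/1852 ≈ -0.00053996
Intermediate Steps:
Q(Y) = Y + Y*(-40 + Y) (Q(Y) = Y*(-40 + Y) + Y = Y + Y*(-40 + Y))
1/(Q(-33 + 44) - 1544) = 1/((-33 + 44)*(-39 + (-33 + 44)) - 1544) = 1/(11*(-39 + 11) - 1544) = 1/(11*(-28) - 1544) = 1/(-308 - 1544) = 1/(-1852) = -1/1852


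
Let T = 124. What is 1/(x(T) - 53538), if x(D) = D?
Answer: -1/53414 ≈ -1.8722e-5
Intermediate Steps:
1/(x(T) - 53538) = 1/(124 - 53538) = 1/(-53414) = -1/53414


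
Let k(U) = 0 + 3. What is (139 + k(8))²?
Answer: 20164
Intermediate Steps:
k(U) = 3
(139 + k(8))² = (139 + 3)² = 142² = 20164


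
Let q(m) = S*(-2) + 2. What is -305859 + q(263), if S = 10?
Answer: -305877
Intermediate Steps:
q(m) = -18 (q(m) = 10*(-2) + 2 = -20 + 2 = -18)
-305859 + q(263) = -305859 - 18 = -305877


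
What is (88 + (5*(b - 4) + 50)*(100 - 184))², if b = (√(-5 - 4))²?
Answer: 1817104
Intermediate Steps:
b = -9 (b = (√(-9))² = (3*I)² = -9)
(88 + (5*(b - 4) + 50)*(100 - 184))² = (88 + (5*(-9 - 4) + 50)*(100 - 184))² = (88 + (5*(-13) + 50)*(-84))² = (88 + (-65 + 50)*(-84))² = (88 - 15*(-84))² = (88 + 1260)² = 1348² = 1817104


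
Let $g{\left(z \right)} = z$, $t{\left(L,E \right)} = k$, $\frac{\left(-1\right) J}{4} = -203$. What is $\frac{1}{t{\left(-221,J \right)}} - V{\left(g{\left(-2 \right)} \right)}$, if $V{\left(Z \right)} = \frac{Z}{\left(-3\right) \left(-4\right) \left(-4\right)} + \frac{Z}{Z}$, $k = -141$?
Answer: $- \frac{1183}{1128} \approx -1.0488$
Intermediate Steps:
$J = 812$ ($J = \left(-4\right) \left(-203\right) = 812$)
$t{\left(L,E \right)} = -141$
$V{\left(Z \right)} = 1 - \frac{Z}{48}$ ($V{\left(Z \right)} = \frac{Z}{12 \left(-4\right)} + 1 = \frac{Z}{-48} + 1 = Z \left(- \frac{1}{48}\right) + 1 = - \frac{Z}{48} + 1 = 1 - \frac{Z}{48}$)
$\frac{1}{t{\left(-221,J \right)}} - V{\left(g{\left(-2 \right)} \right)} = \frac{1}{-141} - \left(1 - - \frac{1}{24}\right) = - \frac{1}{141} - \left(1 + \frac{1}{24}\right) = - \frac{1}{141} - \frac{25}{24} = - \frac{1183}{1128}$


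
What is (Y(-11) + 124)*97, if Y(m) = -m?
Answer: 13095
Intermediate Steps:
(Y(-11) + 124)*97 = (-1*(-11) + 124)*97 = (11 + 124)*97 = 135*97 = 13095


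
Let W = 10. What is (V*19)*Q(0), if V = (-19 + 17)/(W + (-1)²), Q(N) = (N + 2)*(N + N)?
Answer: 0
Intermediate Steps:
Q(N) = 2*N*(2 + N) (Q(N) = (2 + N)*(2*N) = 2*N*(2 + N))
V = -2/11 (V = (-19 + 17)/(10 + (-1)²) = -2/(10 + 1) = -2/11 ≈ -0.18182)
(V*19)*Q(0) = (-2/11*19)*(2*0*(2 + 0)) = -76*0*2/11 = -38/11*0 = 0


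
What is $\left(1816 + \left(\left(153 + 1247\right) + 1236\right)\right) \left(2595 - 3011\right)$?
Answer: $-1852032$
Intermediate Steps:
$\left(1816 + \left(\left(153 + 1247\right) + 1236\right)\right) \left(2595 - 3011\right) = \left(1816 + \left(1400 + 1236\right)\right) \left(-416\right) = \left(1816 + 2636\right) \left(-416\right) = 4452 \left(-416\right) = -1852032$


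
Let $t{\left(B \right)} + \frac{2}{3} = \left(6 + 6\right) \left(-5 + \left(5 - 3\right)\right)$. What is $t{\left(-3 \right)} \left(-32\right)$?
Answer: $\frac{3520}{3} \approx 1173.3$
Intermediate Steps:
$t{\left(B \right)} = - \frac{110}{3}$ ($t{\left(B \right)} = - \frac{2}{3} + \left(6 + 6\right) \left(-5 + \left(5 - 3\right)\right) = - \frac{2}{3} + 12 \left(-5 + 2\right) = - \frac{2}{3} + 12 \left(-3\right) = - \frac{2}{3} - 36 = - \frac{110}{3}$)
$t{\left(-3 \right)} \left(-32\right) = \left(- \frac{110}{3}\right) \left(-32\right) = \frac{3520}{3}$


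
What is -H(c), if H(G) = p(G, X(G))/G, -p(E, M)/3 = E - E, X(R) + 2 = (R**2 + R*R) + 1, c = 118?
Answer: 0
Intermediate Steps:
X(R) = -1 + 2*R**2 (X(R) = -2 + ((R**2 + R*R) + 1) = -2 + ((R**2 + R**2) + 1) = -2 + (2*R**2 + 1) = -2 + (1 + 2*R**2) = -1 + 2*R**2)
p(E, M) = 0 (p(E, M) = -3*(E - E) = -3*0 = 0)
H(G) = 0 (H(G) = 0/G = 0)
-H(c) = -1*0 = 0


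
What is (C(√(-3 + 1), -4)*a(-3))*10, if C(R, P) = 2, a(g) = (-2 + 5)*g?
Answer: -180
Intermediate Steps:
a(g) = 3*g
(C(√(-3 + 1), -4)*a(-3))*10 = (2*(3*(-3)))*10 = (2*(-9))*10 = -18*10 = -180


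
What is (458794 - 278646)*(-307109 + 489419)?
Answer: 32842781880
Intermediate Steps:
(458794 - 278646)*(-307109 + 489419) = 180148*182310 = 32842781880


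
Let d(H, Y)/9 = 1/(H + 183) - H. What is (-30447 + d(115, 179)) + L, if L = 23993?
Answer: -2231713/298 ≈ -7489.0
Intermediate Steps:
d(H, Y) = -9*H + 9/(183 + H) (d(H, Y) = 9*(1/(H + 183) - H) = 9*(1/(183 + H) - H) = -9*H + 9/(183 + H))
(-30447 + d(115, 179)) + L = (-30447 + 9*(1 - 1*115² - 183*115)/(183 + 115)) + 23993 = (-30447 + 9*(1 - 1*13225 - 21045)/298) + 23993 = (-30447 + 9*(1/298)*(1 - 13225 - 21045)) + 23993 = (-30447 + 9*(1/298)*(-34269)) + 23993 = (-30447 - 308421/298) + 23993 = -9381627/298 + 23993 = -2231713/298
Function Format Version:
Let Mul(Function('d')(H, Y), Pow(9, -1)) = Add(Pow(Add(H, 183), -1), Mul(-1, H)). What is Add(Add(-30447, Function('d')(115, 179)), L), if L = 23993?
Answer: Rational(-2231713, 298) ≈ -7489.0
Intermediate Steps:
Function('d')(H, Y) = Add(Mul(-9, H), Mul(9, Pow(Add(183, H), -1))) (Function('d')(H, Y) = Mul(9, Add(Pow(Add(H, 183), -1), Mul(-1, H))) = Mul(9, Add(Pow(Add(183, H), -1), Mul(-1, H))) = Add(Mul(-9, H), Mul(9, Pow(Add(183, H), -1))))
Add(Add(-30447, Function('d')(115, 179)), L) = Add(Add(-30447, Mul(9, Pow(Add(183, 115), -1), Add(1, Mul(-1, Pow(115, 2)), Mul(-183, 115)))), 23993) = Add(Add(-30447, Mul(9, Pow(298, -1), Add(1, Mul(-1, 13225), -21045))), 23993) = Add(Add(-30447, Mul(9, Rational(1, 298), Add(1, -13225, -21045))), 23993) = Add(Add(-30447, Mul(9, Rational(1, 298), -34269)), 23993) = Add(Add(-30447, Rational(-308421, 298)), 23993) = Add(Rational(-9381627, 298), 23993) = Rational(-2231713, 298)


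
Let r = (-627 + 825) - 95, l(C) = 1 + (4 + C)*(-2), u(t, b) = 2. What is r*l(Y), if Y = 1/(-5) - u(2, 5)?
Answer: -1339/5 ≈ -267.80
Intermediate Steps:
Y = -11/5 (Y = 1/(-5) - 1*2 = -1/5 - 2 = -11/5 ≈ -2.2000)
l(C) = -7 - 2*C (l(C) = 1 + (-8 - 2*C) = -7 - 2*C)
r = 103 (r = 198 - 95 = 103)
r*l(Y) = 103*(-7 - 2*(-11/5)) = 103*(-7 + 22/5) = 103*(-13/5) = -1339/5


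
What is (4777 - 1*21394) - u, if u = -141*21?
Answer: -13656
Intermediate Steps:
u = -2961
(4777 - 1*21394) - u = (4777 - 1*21394) - 1*(-2961) = (4777 - 21394) + 2961 = -16617 + 2961 = -13656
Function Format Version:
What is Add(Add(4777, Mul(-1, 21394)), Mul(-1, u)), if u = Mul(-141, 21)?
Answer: -13656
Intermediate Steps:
u = -2961
Add(Add(4777, Mul(-1, 21394)), Mul(-1, u)) = Add(Add(4777, Mul(-1, 21394)), Mul(-1, -2961)) = Add(Add(4777, -21394), 2961) = Add(-16617, 2961) = -13656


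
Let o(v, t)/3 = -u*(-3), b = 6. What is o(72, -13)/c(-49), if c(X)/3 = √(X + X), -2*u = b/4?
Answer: 9*I*√2/56 ≈ 0.22728*I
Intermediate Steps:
u = -¾ (u = -3/4 = -½*3/2 = -¾ ≈ -0.75000)
o(v, t) = -27/4 (o(v, t) = 3*(-1*(-¾)*(-3)) = 3*((¾)*(-3)) = 3*(-9/4) = -27/4)
c(X) = 3*√2*√X (c(X) = 3*√(X + X) = 3*√(2*X) = 3*(√2*√X) = 3*√2*√X)
o(72, -13)/c(-49) = -27*(-I*√2/42)/4 = -(-9)*I*√2/56 = 9*I*√2/56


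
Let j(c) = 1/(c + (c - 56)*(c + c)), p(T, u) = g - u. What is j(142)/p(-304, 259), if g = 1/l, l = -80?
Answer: -40/254516043 ≈ -1.5716e-7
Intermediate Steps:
g = -1/80 (g = 1/(-80) = -1/80 ≈ -0.012500)
p(T, u) = -1/80 - u
j(c) = 1/(c + 2*c*(-56 + c)) (j(c) = 1/(c + (-56 + c)*(2*c)) = 1/(c + 2*c*(-56 + c)))
j(142)/p(-304, 259) = (1/(142*(-111 + 2*142)))/(-1/80 - 1*259) = (1/(142*(-111 + 284)))/(-1/80 - 259) = ((1/142)/173)/(-20721/80) = ((1/142)*(1/173))*(-80/20721) = (1/24566)*(-80/20721) = -40/254516043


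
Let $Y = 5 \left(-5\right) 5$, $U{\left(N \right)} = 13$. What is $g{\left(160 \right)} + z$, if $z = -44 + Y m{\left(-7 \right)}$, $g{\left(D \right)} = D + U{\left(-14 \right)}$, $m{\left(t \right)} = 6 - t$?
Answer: $-1496$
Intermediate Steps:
$Y = -125$ ($Y = \left(-25\right) 5 = -125$)
$g{\left(D \right)} = 13 + D$ ($g{\left(D \right)} = D + 13 = 13 + D$)
$z = -1669$ ($z = -44 - 125 \left(6 - -7\right) = -44 - 125 \left(6 + 7\right) = -44 - 1625 = -1669$)
$g{\left(160 \right)} + z = \left(13 + 160\right) - 1669 = 173 - 1669 = -1496$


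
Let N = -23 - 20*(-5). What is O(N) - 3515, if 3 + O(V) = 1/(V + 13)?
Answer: -316619/90 ≈ -3518.0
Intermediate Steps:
N = 77 (N = -23 - 1*(-100) = -23 + 100 = 77)
O(V) = -3 + 1/(13 + V) (O(V) = -3 + 1/(V + 13) = -3 + 1/(13 + V))
O(N) - 3515 = (-38 - 3*77)/(13 + 77) - 3515 = (-38 - 231)/90 - 3515 = (1/90)*(-269) - 3515 = -269/90 - 3515 = -316619/90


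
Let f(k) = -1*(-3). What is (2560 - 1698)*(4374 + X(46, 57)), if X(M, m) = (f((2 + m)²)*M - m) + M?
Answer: 3879862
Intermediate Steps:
f(k) = 3
X(M, m) = -m + 4*M (X(M, m) = (3*M - m) + M = (-m + 3*M) + M = -m + 4*M)
(2560 - 1698)*(4374 + X(46, 57)) = (2560 - 1698)*(4374 + (-1*57 + 4*46)) = 862*(4374 + (-57 + 184)) = 862*(4374 + 127) = 862*4501 = 3879862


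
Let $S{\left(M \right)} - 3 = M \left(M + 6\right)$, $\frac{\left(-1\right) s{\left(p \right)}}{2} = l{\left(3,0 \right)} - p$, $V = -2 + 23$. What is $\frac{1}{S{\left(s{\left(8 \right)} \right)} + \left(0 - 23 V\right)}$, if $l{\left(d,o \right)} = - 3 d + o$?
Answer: $\frac{1}{880} \approx 0.0011364$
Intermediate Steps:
$l{\left(d,o \right)} = o - 3 d$
$V = 21$
$s{\left(p \right)} = 18 + 2 p$ ($s{\left(p \right)} = - 2 \left(\left(0 - 9\right) - p\right) = - 2 \left(-9 - p\right) = 18 + 2 p$)
$S{\left(M \right)} = 3 + M \left(6 + M\right)$ ($S{\left(M \right)} = 3 + M \left(M + 6\right) = 3 + M \left(6 + M\right)$)
$\frac{1}{S{\left(s{\left(8 \right)} \right)} + \left(0 - 23 V\right)} = \frac{1}{\left(3 + \left(18 + 2 \cdot 8\right)^{2} + 6 \left(18 + 2 \cdot 8\right)\right) + \left(0 - 483\right)} = \frac{1}{\left(3 + \left(18 + 16\right)^{2} + 6 \left(18 + 16\right)\right) + \left(0 - 483\right)} = \frac{1}{\left(3 + 34^{2} + 6 \cdot 34\right) - 483} = \frac{1}{\left(3 + 1156 + 204\right) - 483} = \frac{1}{1363 - 483} = \frac{1}{880}$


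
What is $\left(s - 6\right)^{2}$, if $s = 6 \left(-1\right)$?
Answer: $144$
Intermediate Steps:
$s = -6$
$\left(s - 6\right)^{2} = \left(-6 - 6\right)^{2} = \left(-12\right)^{2} = 144$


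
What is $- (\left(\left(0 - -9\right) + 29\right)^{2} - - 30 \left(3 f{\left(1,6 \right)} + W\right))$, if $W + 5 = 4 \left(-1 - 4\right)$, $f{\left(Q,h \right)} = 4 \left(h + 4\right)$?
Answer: $-4294$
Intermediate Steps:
$f{\left(Q,h \right)} = 16 + 4 h$ ($f{\left(Q,h \right)} = 4 \left(4 + h\right) = 16 + 4 h$)
$W = -25$ ($W = -5 + 4 \left(-1 - 4\right) = -5 + 4 \left(-5\right) = -5 - 20 = -25$)
$- (\left(\left(0 - -9\right) + 29\right)^{2} - - 30 \left(3 f{\left(1,6 \right)} + W\right)) = - (\left(\left(0 - -9\right) + 29\right)^{2} - - 30 \left(3 \left(16 + 4 \cdot 6\right) - 25\right)) = - (\left(\left(0 + 9\right) + 29\right)^{2} - - 30 \left(3 \left(16 + 24\right) - 25\right)) = - (\left(9 + 29\right)^{2} - - 30 \left(3 \cdot 40 - 25\right)) = - (38^{2} - - 30 \left(120 - 25\right)) = - (1444 - \left(-30\right) 95) = - (1444 - -2850) = - (1444 + 2850) = \left(-1\right) 4294 = -4294$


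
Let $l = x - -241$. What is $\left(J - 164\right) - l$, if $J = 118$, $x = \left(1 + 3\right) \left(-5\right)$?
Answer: $-267$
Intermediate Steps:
$x = -20$ ($x = 4 \left(-5\right) = -20$)
$l = 221$ ($l = -20 - -241 = -20 + 241 = 221$)
$\left(J - 164\right) - l = \left(118 - 164\right) - 221 = -46 - 221 = -267$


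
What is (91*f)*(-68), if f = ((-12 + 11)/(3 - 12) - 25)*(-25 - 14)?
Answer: -18019456/3 ≈ -6.0065e+6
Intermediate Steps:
f = 2912/3 (f = (-1/(-9) - 25)*(-39) = (-1*(-⅑) - 25)*(-39) = (⅑ - 25)*(-39) = -224/9*(-39) = 2912/3 ≈ 970.67)
(91*f)*(-68) = (91*(2912/3))*(-68) = (264992/3)*(-68) = -18019456/3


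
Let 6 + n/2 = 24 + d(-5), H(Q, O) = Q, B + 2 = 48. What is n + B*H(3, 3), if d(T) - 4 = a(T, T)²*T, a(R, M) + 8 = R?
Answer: -1508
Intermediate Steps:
B = 46 (B = -2 + 48 = 46)
a(R, M) = -8 + R
d(T) = 4 + T*(-8 + T)² (d(T) = 4 + (-8 + T)²*T = 4 + T*(-8 + T)²)
n = -1646 (n = -12 + 2*(24 + (4 - 5*(-8 - 5)²)) = -12 + 2*(24 + (4 - 5*(-13)²)) = -12 + 2*(24 + (4 - 5*169)) = -12 + 2*(24 + (4 - 845)) = -12 + 2*(24 - 841) = -12 + 2*(-817) = -12 - 1634 = -1646)
n + B*H(3, 3) = -1646 + 46*3 = -1646 + 138 = -1508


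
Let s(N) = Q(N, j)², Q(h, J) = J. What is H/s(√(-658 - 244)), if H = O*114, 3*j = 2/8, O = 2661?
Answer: 43682976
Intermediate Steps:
j = 1/12 (j = (2/8)/3 = (2*(⅛))/3 = (⅓)*(¼) = 1/12 ≈ 0.083333)
s(N) = 1/144 (s(N) = (1/12)² = 1/144)
H = 303354 (H = 2661*114 = 303354)
H/s(√(-658 - 244)) = 303354/(1/144) = 303354*144 = 43682976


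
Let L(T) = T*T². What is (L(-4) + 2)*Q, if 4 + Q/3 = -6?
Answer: 1860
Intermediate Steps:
Q = -30 (Q = -12 + 3*(-6) = -12 - 18 = -30)
L(T) = T³
(L(-4) + 2)*Q = ((-4)³ + 2)*(-30) = (-64 + 2)*(-30) = -62*(-30) = 1860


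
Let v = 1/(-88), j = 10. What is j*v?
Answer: -5/44 ≈ -0.11364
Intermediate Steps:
v = -1/88 ≈ -0.011364
j*v = 10*(-1/88) = -5/44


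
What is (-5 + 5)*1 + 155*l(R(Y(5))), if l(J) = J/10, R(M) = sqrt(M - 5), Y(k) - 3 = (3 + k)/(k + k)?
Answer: 31*I*sqrt(30)/10 ≈ 16.979*I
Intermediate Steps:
Y(k) = 3 + (3 + k)/(2*k) (Y(k) = 3 + (3 + k)/(k + k) = 3 + (3 + k)/((2*k)) = 3 + (3 + k)*(1/(2*k)) = 3 + (3 + k)/(2*k))
R(M) = sqrt(-5 + M)
l(J) = J/10 (l(J) = J*(1/10) = J/10)
(-5 + 5)*1 + 155*l(R(Y(5))) = (-5 + 5)*1 + 155*(sqrt(-5 + (1/2)*(3 + 7*5)/5)/10) = 0*1 + 155*(sqrt(-5 + (1/2)*(1/5)*(3 + 35))/10) = 0 + 155*(sqrt(-5 + (1/2)*(1/5)*38)/10) = 0 + 155*(sqrt(-5 + 19/5)/10) = 0 + 155*(sqrt(-6/5)/10) = 0 + 155*((I*sqrt(30)/5)/10) = 0 + 155*(I*sqrt(30)/50) = 0 + 31*I*sqrt(30)/10 = 31*I*sqrt(30)/10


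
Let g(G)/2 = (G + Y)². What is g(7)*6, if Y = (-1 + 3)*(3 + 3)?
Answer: 4332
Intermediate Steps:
Y = 12 (Y = 2*6 = 12)
g(G) = 2*(12 + G)² (g(G) = 2*(G + 12)² = 2*(12 + G)²)
g(7)*6 = (2*(12 + 7)²)*6 = (2*19²)*6 = (2*361)*6 = 722*6 = 4332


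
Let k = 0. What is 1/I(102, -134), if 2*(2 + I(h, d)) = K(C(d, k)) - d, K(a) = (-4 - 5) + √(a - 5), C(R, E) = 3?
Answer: 242/14643 - 2*I*√2/14643 ≈ 0.016527 - 0.00019316*I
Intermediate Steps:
K(a) = -9 + √(-5 + a)
I(h, d) = -13/2 - d/2 + I*√2/2 (I(h, d) = -2 + ((-9 + √(-5 + 3)) - d)/2 = -2 + ((-9 + √(-2)) - d)/2 = -2 + ((-9 + I*√2) - d)/2 = -2 + (-9 - d + I*√2)/2 = -2 + (-9/2 - d/2 + I*√2/2) = -13/2 - d/2 + I*√2/2)
1/I(102, -134) = 1/(-13/2 - ½*(-134) + I*√2/2) = 1/(-13/2 + 67 + I*√2/2) = 1/(121/2 + I*√2/2)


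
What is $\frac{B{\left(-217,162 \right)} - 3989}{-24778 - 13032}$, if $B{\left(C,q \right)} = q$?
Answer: $\frac{3827}{37810} \approx 0.10122$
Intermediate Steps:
$\frac{B{\left(-217,162 \right)} - 3989}{-24778 - 13032} = \frac{162 - 3989}{-24778 - 13032} = - \frac{3827}{-37810} = \left(-3827\right) \left(- \frac{1}{37810}\right) = \frac{3827}{37810}$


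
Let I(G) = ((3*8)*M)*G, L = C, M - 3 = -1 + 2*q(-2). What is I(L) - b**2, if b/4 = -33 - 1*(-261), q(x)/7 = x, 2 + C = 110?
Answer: -899136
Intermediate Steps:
C = 108 (C = -2 + 110 = 108)
q(x) = 7*x
M = -26 (M = 3 + (-1 + 2*(7*(-2))) = 3 + (-1 + 2*(-14)) = 3 + (-1 - 28) = 3 - 29 = -26)
L = 108
b = 912 (b = 4*(-33 - 1*(-261)) = 4*(-33 + 261) = 4*228 = 912)
I(G) = -624*G (I(G) = ((3*8)*(-26))*G = (24*(-26))*G = -624*G)
I(L) - b**2 = -624*108 - 1*912**2 = -67392 - 1*831744 = -67392 - 831744 = -899136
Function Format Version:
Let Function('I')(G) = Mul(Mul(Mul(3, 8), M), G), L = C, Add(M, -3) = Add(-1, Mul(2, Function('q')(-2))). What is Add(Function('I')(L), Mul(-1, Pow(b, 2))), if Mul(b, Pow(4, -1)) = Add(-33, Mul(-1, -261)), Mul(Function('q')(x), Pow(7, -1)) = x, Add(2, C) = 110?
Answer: -899136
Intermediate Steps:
C = 108 (C = Add(-2, 110) = 108)
Function('q')(x) = Mul(7, x)
M = -26 (M = Add(3, Add(-1, Mul(2, Mul(7, -2)))) = Add(3, Add(-1, Mul(2, -14))) = Add(3, Add(-1, -28)) = Add(3, -29) = -26)
L = 108
b = 912 (b = Mul(4, Add(-33, Mul(-1, -261))) = Mul(4, Add(-33, 261)) = Mul(4, 228) = 912)
Function('I')(G) = Mul(-624, G) (Function('I')(G) = Mul(Mul(Mul(3, 8), -26), G) = Mul(Mul(24, -26), G) = Mul(-624, G))
Add(Function('I')(L), Mul(-1, Pow(b, 2))) = Add(Mul(-624, 108), Mul(-1, Pow(912, 2))) = Add(-67392, Mul(-1, 831744)) = Add(-67392, -831744) = -899136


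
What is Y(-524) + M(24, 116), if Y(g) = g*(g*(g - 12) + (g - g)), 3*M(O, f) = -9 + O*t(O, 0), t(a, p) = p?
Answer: -147172739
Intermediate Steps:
M(O, f) = -3 (M(O, f) = (-9 + O*0)/3 = (-9 + 0)/3 = (1/3)*(-9) = -3)
Y(g) = g**2*(-12 + g) (Y(g) = g*(g*(-12 + g) + 0) = g*(g*(-12 + g)) = g**2*(-12 + g))
Y(-524) + M(24, 116) = (-524)**2*(-12 - 524) - 3 = 274576*(-536) - 3 = -147172736 - 3 = -147172739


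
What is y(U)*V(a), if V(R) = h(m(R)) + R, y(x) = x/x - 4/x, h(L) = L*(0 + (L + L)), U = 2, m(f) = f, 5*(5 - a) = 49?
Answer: -1032/25 ≈ -41.280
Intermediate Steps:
a = -24/5 (a = 5 - 1/5*49 = 5 - 49/5 = -24/5 ≈ -4.8000)
h(L) = 2*L**2 (h(L) = L*(0 + 2*L) = L*(2*L) = 2*L**2)
y(x) = 1 - 4/x
V(R) = R + 2*R**2 (V(R) = 2*R**2 + R = R + 2*R**2)
y(U)*V(a) = ((-4 + 2)/2)*(-24*(1 + 2*(-24/5))/5) = ((1/2)*(-2))*(-24*(1 - 48/5)/5) = -(-24)*(-43)/(5*5) = -1*1032/25 = -1032/25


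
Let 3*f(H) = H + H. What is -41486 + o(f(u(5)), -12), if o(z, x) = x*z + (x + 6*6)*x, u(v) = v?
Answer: -41814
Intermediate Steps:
f(H) = 2*H/3 (f(H) = (H + H)/3 = (2*H)/3 = 2*H/3)
o(z, x) = x*z + x*(36 + x) (o(z, x) = x*z + (x + 36)*x = x*z + (36 + x)*x = x*z + x*(36 + x))
-41486 + o(f(u(5)), -12) = -41486 - 12*(36 - 12 + (⅔)*5) = -41486 - 12*(36 - 12 + 10/3) = -41486 - 12*82/3 = -41486 - 328 = -41814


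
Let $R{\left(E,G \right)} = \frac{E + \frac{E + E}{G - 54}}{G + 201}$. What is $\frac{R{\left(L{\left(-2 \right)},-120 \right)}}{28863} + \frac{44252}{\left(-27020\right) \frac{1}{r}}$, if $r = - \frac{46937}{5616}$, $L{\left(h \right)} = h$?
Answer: $\frac{300903221924281}{21983208392880} \approx 13.688$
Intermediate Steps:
$R{\left(E,G \right)} = \frac{E + \frac{2 E}{-54 + G}}{201 + G}$
$r = - \frac{46937}{5616}$ ($r = \left(-46937\right) \frac{1}{5616} = - \frac{46937}{5616} \approx -8.3577$)
$\frac{R{\left(L{\left(-2 \right)},-120 \right)}}{28863} + \frac{44252}{\left(-27020\right) \frac{1}{r}} = \frac{\left(-2\right) \frac{1}{-10854 + \left(-120\right)^{2} + 147 \left(-120\right)} \left(-52 - 120\right)}{28863} + \frac{44252}{\left(-27020\right) \frac{1}{- \frac{46937}{5616}}} = \left(-2\right) \frac{1}{-10854 + 14400 - 17640} \left(-172\right) \frac{1}{28863} + \frac{44252}{\left(-27020\right) \left(- \frac{5616}{46937}\right)} = \left(-2\right) \frac{1}{-14094} \left(-172\right) \frac{1}{28863} + \frac{44252}{\frac{151744320}{46937}} = \left(-2\right) \left(- \frac{1}{14094}\right) \left(-172\right) \frac{1}{28863} + 44252 \cdot \frac{46937}{151744320} = \left(- \frac{172}{7047}\right) \frac{1}{28863} + \frac{39943387}{2918160} = - \frac{172}{203397561} + \frac{39943387}{2918160} = \frac{300903221924281}{21983208392880}$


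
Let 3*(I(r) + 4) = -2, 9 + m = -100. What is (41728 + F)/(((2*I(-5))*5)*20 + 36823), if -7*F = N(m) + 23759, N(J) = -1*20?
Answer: 805071/753683 ≈ 1.0682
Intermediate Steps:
m = -109 (m = -9 - 100 = -109)
N(J) = -20
I(r) = -14/3 (I(r) = -4 + (1/3)*(-2) = -4 - 2/3 = -14/3)
F = -23739/7 (F = -(-20 + 23759)/7 = -1/7*23739 = -23739/7 ≈ -3391.3)
(41728 + F)/(((2*I(-5))*5)*20 + 36823) = (41728 - 23739/7)/(((2*(-14/3))*5)*20 + 36823) = 268357/(7*(-28/3*5*20 + 36823)) = 268357/(7*(-140/3*20 + 36823)) = 268357/(7*(-2800/3 + 36823)) = 268357/(7*(107669/3)) = (268357/7)*(3/107669) = 805071/753683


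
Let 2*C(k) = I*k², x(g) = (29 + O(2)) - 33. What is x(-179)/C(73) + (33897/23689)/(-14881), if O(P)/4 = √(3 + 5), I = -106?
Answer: -8163702953/99563564033933 - 8*√2/282437 ≈ -0.00012205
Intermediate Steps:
O(P) = 8*√2 (O(P) = 4*√(3 + 5) = 4*√8 = 4*(2*√2) = 8*√2)
x(g) = -4 + 8*√2 (x(g) = (29 + 8*√2) - 33 = -4 + 8*√2)
C(k) = -53*k² (C(k) = (-106*k²)/2 = -53*k²)
x(-179)/C(73) + (33897/23689)/(-14881) = (-4 + 8*√2)/((-53*73²)) + (33897/23689)/(-14881) = (-4 + 8*√2)/((-53*5329)) + (33897*(1/23689))*(-1/14881) = (-4 + 8*√2)/(-282437) + (33897/23689)*(-1/14881) = (-4 + 8*√2)*(-1/282437) - 33897/352516009 = (4/282437 - 8*√2/282437) - 33897/352516009 = -8163702953/99563564033933 - 8*√2/282437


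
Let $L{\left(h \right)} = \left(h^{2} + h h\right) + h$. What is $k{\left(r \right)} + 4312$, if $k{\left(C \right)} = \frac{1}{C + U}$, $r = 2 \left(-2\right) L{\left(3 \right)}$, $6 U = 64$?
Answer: $\frac{948637}{220} \approx 4312.0$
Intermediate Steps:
$U = \frac{32}{3}$ ($U = \frac{1}{6} \cdot 64 = \frac{32}{3} \approx 10.667$)
$L{\left(h \right)} = h + 2 h^{2}$ ($L{\left(h \right)} = \left(h^{2} + h^{2}\right) + h = 2 h^{2} + h = h + 2 h^{2}$)
$r = -84$ ($r = 2 \left(-2\right) 3 \left(1 + 2 \cdot 3\right) = - 4 \cdot 3 \left(1 + 6\right) = - 4 \cdot 3 \cdot 7 = \left(-4\right) 21 = -84$)
$k{\left(C \right)} = \frac{1}{\frac{32}{3} + C}$ ($k{\left(C \right)} = \frac{1}{C + \frac{32}{3}} = \frac{1}{\frac{32}{3} + C}$)
$k{\left(r \right)} + 4312 = \frac{3}{32 + 3 \left(-84\right)} + 4312 = \frac{3}{32 - 252} + 4312 = \frac{3}{-220} + 4312 = 3 \left(- \frac{1}{220}\right) + 4312 = - \frac{3}{220} + 4312 = \frac{948637}{220}$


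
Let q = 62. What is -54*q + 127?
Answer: -3221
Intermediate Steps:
-54*q + 127 = -54*62 + 127 = -3348 + 127 = -3221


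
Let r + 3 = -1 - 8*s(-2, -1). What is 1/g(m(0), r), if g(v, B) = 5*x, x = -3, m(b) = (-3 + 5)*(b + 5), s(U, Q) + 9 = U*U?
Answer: -1/15 ≈ -0.066667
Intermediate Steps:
s(U, Q) = -9 + U² (s(U, Q) = -9 + U*U = -9 + U²)
m(b) = 10 + 2*b (m(b) = 2*(5 + b) = 10 + 2*b)
r = 36 (r = -3 + (-1 - 8*(-9 + (-2)²)) = -3 + (-1 - 8*(-9 + 4)) = -3 + (-1 - 8*(-5)) = -3 + (-1 + 40) = -3 + 39 = 36)
g(v, B) = -15 (g(v, B) = 5*(-3) = -15)
1/g(m(0), r) = 1/(-15) = -1/15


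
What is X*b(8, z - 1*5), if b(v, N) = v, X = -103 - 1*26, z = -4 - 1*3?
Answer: -1032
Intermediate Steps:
z = -7 (z = -4 - 3 = -7)
X = -129 (X = -103 - 26 = -129)
X*b(8, z - 1*5) = -129*8 = -1032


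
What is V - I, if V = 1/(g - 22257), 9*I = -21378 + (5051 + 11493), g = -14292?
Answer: 19630873/36549 ≈ 537.11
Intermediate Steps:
I = -4834/9 (I = (-21378 + (5051 + 11493))/9 = (-21378 + 16544)/9 = (⅑)*(-4834) = -4834/9 ≈ -537.11)
V = -1/36549 (V = 1/(-14292 - 22257) = 1/(-36549) = -1/36549 ≈ -2.7361e-5)
V - I = -1/36549 - 1*(-4834/9) = -1/36549 + 4834/9 = 19630873/36549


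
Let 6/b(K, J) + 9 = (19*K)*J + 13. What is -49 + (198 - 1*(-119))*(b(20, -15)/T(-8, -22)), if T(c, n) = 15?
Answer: -698077/14240 ≈ -49.022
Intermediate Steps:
b(K, J) = 6/(4 + 19*J*K) (b(K, J) = 6/(-9 + ((19*K)*J + 13)) = 6/(-9 + (19*J*K + 13)) = 6/(-9 + (13 + 19*J*K)) = 6/(4 + 19*J*K))
-49 + (198 - 1*(-119))*(b(20, -15)/T(-8, -22)) = -49 + (198 - 1*(-119))*((6/(4 + 19*(-15)*20))/15) = -49 + (198 + 119)*((6/(4 - 5700))*(1/15)) = -49 + 317*((6/(-5696))*(1/15)) = -49 + 317*((6*(-1/5696))*(1/15)) = -49 + 317*(-3/2848*1/15) = -49 + 317*(-1/14240) = -49 - 317/14240 = -698077/14240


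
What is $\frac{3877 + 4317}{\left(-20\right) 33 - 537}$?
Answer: $- \frac{8194}{1197} \approx -6.8454$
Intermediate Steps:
$\frac{3877 + 4317}{\left(-20\right) 33 - 537} = \frac{8194}{-660 - 537} = \frac{8194}{-1197} = 8194 \left(- \frac{1}{1197}\right) = - \frac{8194}{1197}$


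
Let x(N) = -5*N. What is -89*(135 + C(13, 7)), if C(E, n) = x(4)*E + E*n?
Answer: 3026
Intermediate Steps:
C(E, n) = -20*E + E*n (C(E, n) = (-5*4)*E + E*n = -20*E + E*n)
-89*(135 + C(13, 7)) = -89*(135 + 13*(-20 + 7)) = -89*(135 + 13*(-13)) = -89*(135 - 169) = -89*(-34) = 3026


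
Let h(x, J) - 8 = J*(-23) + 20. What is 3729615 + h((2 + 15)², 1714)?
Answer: 3690221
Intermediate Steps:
h(x, J) = 28 - 23*J (h(x, J) = 8 + (J*(-23) + 20) = 8 + (-23*J + 20) = 8 + (20 - 23*J) = 28 - 23*J)
3729615 + h((2 + 15)², 1714) = 3729615 + (28 - 23*1714) = 3729615 + (28 - 39422) = 3729615 - 39394 = 3690221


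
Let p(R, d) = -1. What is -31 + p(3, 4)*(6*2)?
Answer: -43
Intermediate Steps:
-31 + p(3, 4)*(6*2) = -31 - 6*2 = -31 - 1*12 = -31 - 12 = -43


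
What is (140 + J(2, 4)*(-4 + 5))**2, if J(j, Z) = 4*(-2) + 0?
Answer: 17424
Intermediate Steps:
J(j, Z) = -8 (J(j, Z) = -8 + 0 = -8)
(140 + J(2, 4)*(-4 + 5))**2 = (140 - 8*(-4 + 5))**2 = (140 - 8*1)**2 = (140 - 8)**2 = 132**2 = 17424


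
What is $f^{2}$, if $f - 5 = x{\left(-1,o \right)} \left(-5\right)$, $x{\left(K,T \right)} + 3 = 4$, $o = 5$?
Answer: $0$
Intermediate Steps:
$x{\left(K,T \right)} = 1$ ($x{\left(K,T \right)} = -3 + 4 = 1$)
$f = 0$ ($f = 5 + 1 \left(-5\right) = 5 - 5 = 0$)
$f^{2} = 0^{2} = 0$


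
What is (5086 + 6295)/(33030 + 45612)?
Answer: 11381/78642 ≈ 0.14472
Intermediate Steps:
(5086 + 6295)/(33030 + 45612) = 11381/78642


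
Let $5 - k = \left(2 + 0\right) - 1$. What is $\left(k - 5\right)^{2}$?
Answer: $1$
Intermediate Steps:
$k = 4$ ($k = 5 - \left(\left(2 + 0\right) - 1\right) = 5 - \left(2 - 1\right) = 5 - 1 = 4$)
$\left(k - 5\right)^{2} = \left(4 - 5\right)^{2} = \left(-1\right)^{2} = 1$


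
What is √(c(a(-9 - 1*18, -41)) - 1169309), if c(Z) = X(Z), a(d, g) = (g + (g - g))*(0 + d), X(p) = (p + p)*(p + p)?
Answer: 11*√30847 ≈ 1932.0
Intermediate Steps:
X(p) = 4*p² (X(p) = (2*p)*(2*p) = 4*p²)
a(d, g) = d*g (a(d, g) = (g + 0)*d = g*d = d*g)
c(Z) = 4*Z²
√(c(a(-9 - 1*18, -41)) - 1169309) = √(4*((-9 - 1*18)*(-41))² - 1169309) = √(4*((-9 - 18)*(-41))² - 1169309) = √(4*(-27*(-41))² - 1169309) = √(4*1107² - 1169309) = √(4*1225449 - 1169309) = √(4901796 - 1169309) = √3732487 = 11*√30847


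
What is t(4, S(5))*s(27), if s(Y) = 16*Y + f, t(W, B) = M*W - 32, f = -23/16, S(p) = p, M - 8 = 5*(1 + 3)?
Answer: 34445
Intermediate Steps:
M = 28 (M = 8 + 5*(1 + 3) = 8 + 5*4 = 8 + 20 = 28)
f = -23/16 (f = -23*1/16 = -23/16 ≈ -1.4375)
t(W, B) = -32 + 28*W (t(W, B) = 28*W - 32 = -32 + 28*W)
s(Y) = -23/16 + 16*Y (s(Y) = 16*Y - 23/16 = -23/16 + 16*Y)
t(4, S(5))*s(27) = (-32 + 28*4)*(-23/16 + 16*27) = (-32 + 112)*(-23/16 + 432) = 80*(6889/16) = 34445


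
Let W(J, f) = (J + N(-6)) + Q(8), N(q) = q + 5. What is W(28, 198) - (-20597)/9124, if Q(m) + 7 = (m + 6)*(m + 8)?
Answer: 2246853/9124 ≈ 246.26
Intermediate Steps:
Q(m) = -7 + (6 + m)*(8 + m) (Q(m) = -7 + (m + 6)*(m + 8) = -7 + (6 + m)*(8 + m))
N(q) = 5 + q
W(J, f) = 216 + J (W(J, f) = (J + (5 - 6)) + (41 + 8² + 14*8) = (J - 1) + (41 + 64 + 112) = (-1 + J) + 217 = 216 + J)
W(28, 198) - (-20597)/9124 = (216 + 28) - (-20597)/9124 = 244 - (-20597)/9124 = 244 - 1*(-20597/9124) = 244 + 20597/9124 = 2246853/9124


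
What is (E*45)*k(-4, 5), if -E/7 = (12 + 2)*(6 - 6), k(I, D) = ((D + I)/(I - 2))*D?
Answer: 0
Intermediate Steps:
k(I, D) = D*(D + I)/(-2 + I) (k(I, D) = ((D + I)/(-2 + I))*D = D*(D + I)/(-2 + I))
E = 0 (E = -7*(12 + 2)*(6 - 6) = -98*0 = -7*0 = 0)
(E*45)*k(-4, 5) = (0*45)*(5*(5 - 4)/(-2 - 4)) = 0*(5*1/(-6)) = 0*(5*(-⅙)*1) = 0*(-⅚) = 0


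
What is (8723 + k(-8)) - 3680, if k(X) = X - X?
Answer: 5043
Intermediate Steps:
k(X) = 0
(8723 + k(-8)) - 3680 = (8723 + 0) - 3680 = 8723 - 3680 = 5043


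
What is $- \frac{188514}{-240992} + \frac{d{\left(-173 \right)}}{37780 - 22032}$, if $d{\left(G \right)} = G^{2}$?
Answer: $\frac{1272671005}{474392752} \approx 2.6827$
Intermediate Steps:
$- \frac{188514}{-240992} + \frac{d{\left(-173 \right)}}{37780 - 22032} = - \frac{188514}{-240992} + \frac{\left(-173\right)^{2}}{37780 - 22032} = \left(-188514\right) \left(- \frac{1}{240992}\right) + \frac{29929}{15748} = \frac{94257}{120496} + 29929 \cdot \frac{1}{15748} = \frac{94257}{120496} + \frac{29929}{15748} = \frac{1272671005}{474392752}$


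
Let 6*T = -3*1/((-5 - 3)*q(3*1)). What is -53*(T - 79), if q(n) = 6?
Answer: 401899/96 ≈ 4186.4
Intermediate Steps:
T = 1/96 (T = (-3*1/(6*(-5 - 3)))/6 = (-3/((-8*6)))/6 = (-3/(-48))/6 = (-3*(-1/48))/6 = (⅙)*(1/16) = 1/96 ≈ 0.010417)
-53*(T - 79) = -53*(1/96 - 79) = -53*(-7583/96) = 401899/96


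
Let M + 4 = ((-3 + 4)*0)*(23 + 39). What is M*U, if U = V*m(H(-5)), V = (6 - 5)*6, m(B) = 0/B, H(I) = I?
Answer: 0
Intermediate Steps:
m(B) = 0
V = 6 (V = 1*6 = 6)
M = -4 (M = -4 + ((-3 + 4)*0)*(23 + 39) = -4 + (1*0)*62 = -4 + 0*62 = -4 + 0 = -4)
U = 0 (U = 6*0 = 0)
M*U = -4*0 = 0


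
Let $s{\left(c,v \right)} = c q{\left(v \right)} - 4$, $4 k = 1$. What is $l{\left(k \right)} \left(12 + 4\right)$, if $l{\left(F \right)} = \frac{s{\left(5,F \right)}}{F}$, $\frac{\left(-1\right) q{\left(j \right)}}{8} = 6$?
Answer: $-15616$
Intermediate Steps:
$k = \frac{1}{4}$ ($k = \frac{1}{4} \cdot 1 = \frac{1}{4} \approx 0.25$)
$q{\left(j \right)} = -48$ ($q{\left(j \right)} = \left(-8\right) 6 = -48$)
$s{\left(c,v \right)} = -4 - 48 c$ ($s{\left(c,v \right)} = c \left(-48\right) - 4 = - 48 c - 4 = -4 - 48 c$)
$l{\left(F \right)} = - \frac{244}{F}$ ($l{\left(F \right)} = \frac{-4 - 240}{F} = - \frac{244}{F}$)
$l{\left(k \right)} \left(12 + 4\right) = - 244 \frac{1}{\frac{1}{4}} \left(12 + 4\right) = \left(-244\right) 4 \cdot 16 = \left(-976\right) 16 = -15616$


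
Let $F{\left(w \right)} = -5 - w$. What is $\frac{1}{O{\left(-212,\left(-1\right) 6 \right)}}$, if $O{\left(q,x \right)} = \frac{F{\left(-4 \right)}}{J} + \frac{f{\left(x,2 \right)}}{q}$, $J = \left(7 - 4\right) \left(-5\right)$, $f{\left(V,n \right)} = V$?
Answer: $\frac{1590}{151} \approx 10.53$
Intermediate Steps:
$J = -15$ ($J = 3 \left(-5\right) = -15$)
$O{\left(q,x \right)} = \frac{1}{15} + \frac{x}{q}$ ($O{\left(q,x \right)} = \frac{-5 - -4}{-15} + \frac{x}{q} = \left(-5 + 4\right) \left(- \frac{1}{15}\right) + \frac{x}{q} = \left(-1\right) \left(- \frac{1}{15}\right) + \frac{x}{q} = \frac{1}{15} + \frac{x}{q}$)
$\frac{1}{O{\left(-212,\left(-1\right) 6 \right)}} = \frac{1}{\frac{1}{-212} \left(\left(-1\right) 6 + \frac{1}{15} \left(-212\right)\right)} = \frac{1}{\left(- \frac{1}{212}\right) \left(-6 - \frac{212}{15}\right)} = \frac{1}{\left(- \frac{1}{212}\right) \left(- \frac{302}{15}\right)} = \frac{1}{\frac{151}{1590}} = \frac{1590}{151}$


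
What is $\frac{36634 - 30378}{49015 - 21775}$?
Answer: $\frac{782}{3405} \approx 0.22966$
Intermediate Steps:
$\frac{36634 - 30378}{49015 - 21775} = \frac{6256}{27240} = 6256 \cdot \frac{1}{27240} = \frac{782}{3405}$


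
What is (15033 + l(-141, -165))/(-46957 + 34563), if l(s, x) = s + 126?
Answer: -7509/6197 ≈ -1.2117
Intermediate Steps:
l(s, x) = 126 + s
(15033 + l(-141, -165))/(-46957 + 34563) = (15033 + (126 - 141))/(-46957 + 34563) = (15033 - 15)/(-12394) = 15018*(-1/12394) = -7509/6197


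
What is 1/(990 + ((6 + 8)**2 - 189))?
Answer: 1/997 ≈ 0.0010030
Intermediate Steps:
1/(990 + ((6 + 8)**2 - 189)) = 1/(990 + (14**2 - 189)) = 1/(990 + (196 - 189)) = 1/(990 + 7) = 1/997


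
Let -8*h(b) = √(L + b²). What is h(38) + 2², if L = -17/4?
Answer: 4 - √5759/16 ≈ -0.74300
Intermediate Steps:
L = -17/4 (L = -17*¼ = -17/4 ≈ -4.2500)
h(b) = -√(-17/4 + b²)/8
h(38) + 2² = -√(-17 + 4*38²)/16 + 2² = -√(-17 + 4*1444)/16 + 4 = -√(-17 + 5776)/16 + 4 = -√5759/16 + 4 = 4 - √5759/16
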